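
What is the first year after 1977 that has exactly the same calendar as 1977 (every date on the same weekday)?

1983

Two years share a calendar iff Jan 1 falls on the same weekday and both are leap or both are common. 1977: Jan 1 is Saturday, common year.
1978: Jan 1 Sunday, common
1979: Jan 1 Monday, common
1980: Jan 1 Tuesday, leap
1981: Jan 1 Thursday, common
1982: Jan 1 Friday, common
1983: Jan 1 Saturday, common
1983 matches on both conditions.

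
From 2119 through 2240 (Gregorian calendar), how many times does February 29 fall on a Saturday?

4

Leap years in 2119–2240: 30 of them.
Feb 29 weekday advances by 5 (mod 7) from one leap year to the next four years later (or differs when a century non-leap intervenes).
Leap-day weekdays: 2120:Thu 2124:Tue 2128:Sun 2132:Fri 2136:Wed 2140:Mon 2144:Sat✓ 2148:Thu 2152:Tue 2156:Sun 2160:Fri 2164:Wed 2168:Mon …(4 more)… 2188:Fri 2192:Wed 2196:Mon 2204:Wed 2208:Mon 2212:Sat✓ 2216:Thu 2220:Tue 2224:Sun 2228:Fri 2232:Wed 2236:Mon 2240:Sat✓
Saturday: 2144, 2172, 2212, 2240 → 4.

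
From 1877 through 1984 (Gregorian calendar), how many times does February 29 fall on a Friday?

Leap years in 1877–1984: 26 of them.
Feb 29 weekday advances by 5 (mod 7) from one leap year to the next four years later (or differs when a century non-leap intervenes).
Leap-day weekdays: 1880:Sun 1884:Fri✓ 1888:Wed 1892:Mon 1896:Sat 1904:Mon 1908:Sat 1912:Thu 1916:Tue 1920:Sun 1924:Fri✓ 1928:Wed 1932:Mon 1936:Sat 1940:Thu 1944:Tue 1948:Sun 1952:Fri✓ 1956:Wed 1960:Mon 1964:Sat 1968:Thu 1972:Tue 1976:Sun 1980:Fri✓ 1984:Wed
Friday: 1884, 1924, 1952, 1980 → 4.

4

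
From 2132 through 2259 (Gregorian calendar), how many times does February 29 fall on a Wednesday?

5

Leap years in 2132–2259: 31 of them.
Feb 29 weekday advances by 5 (mod 7) from one leap year to the next four years later (or differs when a century non-leap intervenes).
Leap-day weekdays: 2132:Fri 2136:Wed✓ 2140:Mon 2144:Sat 2148:Thu 2152:Tue 2156:Sun 2160:Fri 2164:Wed✓ 2168:Mon 2172:Sat 2176:Thu 2180:Tue …(5 more)… 2208:Mon 2212:Sat 2216:Thu 2220:Tue 2224:Sun 2228:Fri 2232:Wed✓ 2236:Mon 2240:Sat 2244:Thu 2248:Tue 2252:Sun 2256:Fri
Wednesday: 2136, 2164, 2192, 2204, 2232 → 5.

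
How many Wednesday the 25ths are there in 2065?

3

Check the 25th of each month of 2065: Jan 25: Sun, Feb 25: Wed, Mar 25: Wed, Apr 25: Sat, May 25: Mon, Jun 25: Thu, Jul 25: Sat, Aug 25: Tue, Sep 25: Fri, Oct 25: Sun, Nov 25: Wed, Dec 25: Fri.
Wednesday occurs in February, March, November — 3 months.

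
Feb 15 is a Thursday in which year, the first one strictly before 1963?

From one year to the next, a fixed date's weekday advances by 1, or by 2 when a Feb 29 lies between the two dates.
1963: February 15 is Friday.
1962: Thursday (−1)
Feb 15 falls on a Thursday in 1962.

1962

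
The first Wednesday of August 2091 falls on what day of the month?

1

August 1, 2091 is a Wednesday, so the first Wednesday is the 1st.
The first Wednesday is 1 + 0 = 1.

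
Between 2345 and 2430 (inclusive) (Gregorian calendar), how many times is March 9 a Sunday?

Track March 9's weekday year by year (advancing +1, or +2 across a Feb 29):
  2345: Fri  2346: Sat (+1)  2347: Sun (+1) ✓  2348: Tue (+2)  2349: Wed (+1)
  2350: Thu (+1)  2351: Fri (+1)  2352: Sun (+2) ✓  2353: Mon (+1)  2354: Tue (+1)
  2355: Wed (+1)  2356: Fri (+2)  2357: Sat (+1)  2358: Sun (+1) ✓  … (58 more years) …
  2417: Thu (+1)  2418: Fri (+1)  2419: Sat (+1)  2420: Mon (+2)  2421: Tue (+1)
  2422: Wed (+1)  2423: Thu (+1)  2424: Sat (+2)  2425: Sun (+1) ✓  2426: Mon (+1)
  2427: Tue (+1)  2428: Thu (+2)  2429: Fri (+1)  2430: Sat (+1)
Sunday years: 2347, 2352, 2358, 2369, 2375, 2380, 2386, 2397, 2403, 2408, 2414, 2425 — 12 in total.

12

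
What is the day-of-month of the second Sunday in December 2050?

December 1, 2050 is a Thursday, so the first Sunday is the 4th.
The second Sunday is 4 + 7 = 11.

11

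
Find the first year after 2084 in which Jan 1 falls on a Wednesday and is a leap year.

Jan 1 advances by 2 weekdays after a leap year and by 1 after a common year.
2084: Jan 1 is Saturday (leap).
2085: Monday
2086: Tuesday
2087: Wednesday
2088: Thursday (leap)
2089: Saturday
2090: Sunday
2091: Monday
2092: Tuesday (leap)
2093: Thursday
2094: Friday
2095: Saturday
2096: Sunday (leap)
2097: Tuesday
2098: Wednesday
2099: Thursday
2100: Friday
2101: Saturday
2102: Sunday
2103: Monday
2104: Tuesday (leap)
2105: Thursday
2106: Friday
2107: Saturday
2108: Sunday (leap)
2109: Tuesday
2110: Wednesday
2111: Thursday
2112: Friday (leap)
2113: Sunday
2114: Monday
2115: Tuesday
2116: Wednesday (leap)
2116 begins on a Wednesday and is a leap year.

2116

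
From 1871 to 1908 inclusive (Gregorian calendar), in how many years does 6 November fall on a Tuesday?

Track 6 November's weekday year by year (advancing +1, or +2 across a Feb 29):
  1871: Mon  1872: Wed (+2)  1873: Thu (+1)  1874: Fri (+1)  1875: Sat (+1)
  1876: Mon (+2)  1877: Tue (+1) ✓  1878: Wed (+1)  1879: Thu (+1)  1880: Sat (+2)
  1881: Sun (+1)  1882: Mon (+1)  1883: Tue (+1) ✓  1884: Thu (+2)  … (10 more years) …
  1895: Wed (+1)  1896: Fri (+2)  1897: Sat (+1)  1898: Sun (+1)  1899: Mon (+1)
  1900: Tue (+1) ✓  1901: Wed (+1)  1902: Thu (+1)  1903: Fri (+1)  1904: Sun (+2)
  1905: Mon (+1)  1906: Tue (+1) ✓  1907: Wed (+1)  1908: Fri (+2)
Tuesday years: 1877, 1883, 1888, 1894, 1900, 1906 — 6 in total.

6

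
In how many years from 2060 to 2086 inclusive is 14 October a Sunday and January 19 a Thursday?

1

Check each year's weekday for 14 October and January 19:
  2060: Thu/Mon  2061: Fri/Wed  2062: Sat/Thu  2063: Sun/Fri  2064: Tue/Sat  2065: Wed/Mon  2066: Thu/Tue  2067: Fri/Wed  2068: Sun/Thu ✓  2069: Mon/Sat  2070: Tue/Sun  2071: Wed/Mon  2072: Fri/Tue  2073: Sat/Thu  2074: Sun/Fri  2075: Mon/Sat  2076: Wed/Sun  2077: Thu/Tue  2078: Fri/Wed  2079: Sat/Thu  2080: Mon/Fri  2081: Tue/Sun  2082: Wed/Mon  2083: Thu/Tue  2084: Sat/Wed  2085: Sun/Fri  2086: Mon/Sat
Both conditions hold in: 2068 — 1.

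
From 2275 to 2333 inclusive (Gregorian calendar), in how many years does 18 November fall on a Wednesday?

Track 18 November's weekday year by year (advancing +1, or +2 across a Feb 29):
  2275: Thu  2276: Sat (+2)  2277: Sun (+1)  2278: Mon (+1)  2279: Tue (+1)
  2280: Thu (+2)  2281: Fri (+1)  2282: Sat (+1)  2283: Sun (+1)  2284: Tue (+2)
  2285: Wed (+1) ✓  2286: Thu (+1)  2287: Fri (+1)  2288: Sun (+2)  … (31 more years) …
  2320: Thu (+2)  2321: Fri (+1)  2322: Sat (+1)  2323: Sun (+1)  2324: Tue (+2)
  2325: Wed (+1) ✓  2326: Thu (+1)  2327: Fri (+1)  2328: Sun (+2)  2329: Mon (+1)
  2330: Tue (+1)  2331: Wed (+1) ✓  2332: Fri (+2)  2333: Sat (+1)
Wednesday years: 2285, 2291, 2296, 2303, 2308, 2314, 2325, 2331 — 8 in total.

8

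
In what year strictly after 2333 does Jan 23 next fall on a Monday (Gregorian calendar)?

2339

From one year to the next, a fixed date's weekday advances by 1, or by 2 when a Feb 29 lies between the two dates.
2333: January 23 is Monday.
2334: Tuesday (+1)
2335: Wednesday (+1)
2336: Thursday (+1)
2337: Saturday (+2)
2338: Sunday (+1)
2339: Monday (+1)
Jan 23 falls on a Monday in 2339.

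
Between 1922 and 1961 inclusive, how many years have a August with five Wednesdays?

August has 31 days; it has five Wednesdays when Wednesday falls among the first (month-length − 28) days — i.e. when August 1 is one of Wednesday/Tuesday/Monday.
August 1 by year: 1922:Tue✓ 1923:Wed✓ 1924:Fri 1925:Sat 1926:Sun 1927:Mon✓ 1928:Wed✓ 1929:Thu 1930:Fri 1931:Sat 1932:Mon✓ 1933:Tue✓ 1934:Wed✓ 1935:Thu 1936:Sat …(10 more)… 1947:Fri 1948:Sun 1949:Mon✓ 1950:Tue✓ 1951:Wed✓ 1952:Fri 1953:Sat 1954:Sun 1955:Mon✓ 1956:Wed✓ 1957:Thu 1958:Fri 1959:Sat 1960:Mon✓ 1961:Tue✓
Years with five Wednesdays: 1922, 1923, 1927, 1928, 1932, 1933, 1934, 1938, 1939, 1944, 1945, 1949, 1950, 1951, 1955, 1956, 1960, 1961 → 18.

18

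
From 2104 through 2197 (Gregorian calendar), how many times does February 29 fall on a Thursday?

Leap years in 2104–2197: 24 of them.
Feb 29 weekday advances by 5 (mod 7) from one leap year to the next four years later (or differs when a century non-leap intervenes).
Leap-day weekdays: 2104:Fri 2108:Wed 2112:Mon 2116:Sat 2120:Thu✓ 2124:Tue 2128:Sun 2132:Fri 2136:Wed 2140:Mon 2144:Sat 2148:Thu✓ 2152:Tue 2156:Sun 2160:Fri 2164:Wed 2168:Mon 2172:Sat 2176:Thu✓ 2180:Tue 2184:Sun 2188:Fri 2192:Wed 2196:Mon
Thursday: 2120, 2148, 2176 → 3.

3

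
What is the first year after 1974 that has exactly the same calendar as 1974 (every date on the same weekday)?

1985

Two years share a calendar iff Jan 1 falls on the same weekday and both are leap or both are common. 1974: Jan 1 is Tuesday, common year.
1975: Jan 1 Wednesday, common
1976: Jan 1 Thursday, leap
1977: Jan 1 Saturday, common
1978: Jan 1 Sunday, common
1979: Jan 1 Monday, common
1980: Jan 1 Tuesday, leap
1981: Jan 1 Thursday, common
1982: Jan 1 Friday, common
1983: Jan 1 Saturday, common
1984: Jan 1 Sunday, leap
1985: Jan 1 Tuesday, common
1985 matches on both conditions.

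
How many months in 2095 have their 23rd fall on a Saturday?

Check the 23rd of each month of 2095: Jan 23: Sun, Feb 23: Wed, Mar 23: Wed, Apr 23: Sat, May 23: Mon, Jun 23: Thu, Jul 23: Sat, Aug 23: Tue, Sep 23: Fri, Oct 23: Sun, Nov 23: Wed, Dec 23: Fri.
Saturday occurs in April, July — 2 months.

2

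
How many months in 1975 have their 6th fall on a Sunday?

Check the 6th of each month of 1975: Jan 6: Mon, Feb 6: Thu, Mar 6: Thu, Apr 6: Sun, May 6: Tue, Jun 6: Fri, Jul 6: Sun, Aug 6: Wed, Sep 6: Sat, Oct 6: Mon, Nov 6: Thu, Dec 6: Sat.
Sunday occurs in April, July — 2 months.

2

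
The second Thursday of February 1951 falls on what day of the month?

8

February 1, 1951 is a Thursday, so the first Thursday is the 1st.
The second Thursday is 1 + 7 = 8.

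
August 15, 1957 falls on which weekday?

Thursday

January 1, 1957 is a Tuesday.
August 15 is day 227 of the year, i.e. 226 days after Jan 1.
226 mod 7 = 2, so advance 2 weekdays from Tuesday: Thursday.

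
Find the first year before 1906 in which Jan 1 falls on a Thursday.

Jan 1 advances by 2 weekdays after a leap year and by 1 after a common year.
1906: Jan 1 is Monday.
1905: Sunday
1904: Friday (leap)
1903: Thursday
1903 begins on a Thursday

1903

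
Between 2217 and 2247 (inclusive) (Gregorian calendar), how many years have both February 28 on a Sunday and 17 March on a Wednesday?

4

Check each year's weekday for February 28 and 17 March:
  2217: Fri/Mon  2218: Sat/Tue  2219: Sun/Wed ✓  2220: Mon/Fri  2221: Wed/Sat  2222: Thu/Sun  2223: Fri/Mon  2224: Sat/Wed  2225: Mon/Thu  2226: Tue/Fri  2227: Wed/Sat  2228: Thu/Mon  2229: Sat/Tue  2230: Sun/Wed ✓  …(3 more)…  2234: Fri/Mon  2235: Sat/Tue  2236: Sun/Thu  2237: Tue/Fri  2238: Wed/Sat  2239: Thu/Sun  2240: Fri/Tue  2241: Sun/Wed ✓  2242: Mon/Thu  2243: Tue/Fri  2244: Wed/Sun  2245: Fri/Mon  2246: Sat/Tue  2247: Sun/Wed ✓
Both conditions hold in: 2219, 2230, 2241, 2247 — 4.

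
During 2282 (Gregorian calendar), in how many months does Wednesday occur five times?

A month of length L has five Wednesdays iff its first Wednesday is on day ≤ L−28 (so day 1–3 in a 31-day month, 1–2 in a 30-day month, day 1 in a leap February).
Checking each month of 2282: Jan starts Sun (31d); Feb starts Wed (28d); Mar starts Wed (31d) ✓; Apr starts Sat (30d); May starts Mon (31d) ✓; Jun starts Thu (30d); Jul starts Sat (31d); Aug starts Tue (31d) ✓; Sep starts Fri (30d); Oct starts Sun (31d); Nov starts Wed (30d) ✓; Dec starts Fri (31d).
Five-Wednesday months: March, May, August, November → 4.

4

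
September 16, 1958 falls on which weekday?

January 1, 1958 is a Wednesday.
September 16 is day 259 of the year, i.e. 258 days after Jan 1.
258 mod 7 = 6, so advance 6 weekdays from Wednesday: Tuesday.

Tuesday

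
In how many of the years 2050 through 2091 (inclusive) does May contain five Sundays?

May has 31 days; it has five Sundays when Sunday falls among the first (month-length − 28) days — i.e. when May 1 is one of Sunday/Saturday/Friday.
May 1 by year: 2050:Sun✓ 2051:Mon 2052:Wed 2053:Thu 2054:Fri✓ 2055:Sat✓ 2056:Mon 2057:Tue 2058:Wed 2059:Thu 2060:Sat✓ 2061:Sun✓ 2062:Mon 2063:Tue 2064:Thu …(12 more)… 2077:Sat✓ 2078:Sun✓ 2079:Mon 2080:Wed 2081:Thu 2082:Fri✓ 2083:Sat✓ 2084:Mon 2085:Tue 2086:Wed 2087:Thu 2088:Sat✓ 2089:Sun✓ 2090:Mon 2091:Tue
Years with five Sundays: 2050, 2054, 2055, 2060, 2061, 2065, 2066, 2067, 2071, 2072, 2076, 2077, 2078, 2082, 2083, 2088, 2089 → 17.

17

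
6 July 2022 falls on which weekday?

January 1, 2022 is a Saturday.
July 6 is day 187 of the year, i.e. 186 days after Jan 1.
186 mod 7 = 4, so advance 4 weekdays from Saturday: Wednesday.

Wednesday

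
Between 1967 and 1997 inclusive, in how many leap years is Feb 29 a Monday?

1

Leap years in 1967–1997: 8 of them.
Feb 29 weekday advances by 5 (mod 7) from one leap year to the next four years later (or differs when a century non-leap intervenes).
Leap-day weekdays: 1968:Thu 1972:Tue 1976:Sun 1980:Fri 1984:Wed 1988:Mon✓ 1992:Sat 1996:Thu
Monday: 1988 → 1.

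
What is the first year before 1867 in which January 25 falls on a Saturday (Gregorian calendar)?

From one year to the next, a fixed date's weekday advances by 1, or by 2 when a Feb 29 lies between the two dates.
1867: January 25 is Friday.
1866: Thursday (−1)
1865: Wednesday (−1)
1864: Monday (−2)
1863: Sunday (−1)
1862: Saturday (−1)
January 25 falls on a Saturday in 1862.

1862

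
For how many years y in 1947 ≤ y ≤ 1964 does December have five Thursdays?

December has 31 days; it has five Thursdays when Thursday falls among the first (month-length − 28) days — i.e. when December 1 is one of Thursday/Wednesday/Tuesday.
December 1 by year: 1947:Mon 1948:Wed✓ 1949:Thu✓ 1950:Fri 1951:Sat 1952:Mon 1953:Tue✓ 1954:Wed✓ 1955:Thu✓ 1956:Sat 1957:Sun 1958:Mon 1959:Tue✓ 1960:Thu✓ 1961:Fri 1962:Sat 1963:Sun 1964:Tue✓
Years with five Thursdays: 1948, 1949, 1953, 1954, 1955, 1959, 1960, 1964 → 8.

8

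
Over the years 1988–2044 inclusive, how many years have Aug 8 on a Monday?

Track Aug 8's weekday year by year (advancing +1, or +2 across a Feb 29):
  1988: Mon ✓  1989: Tue (+1)  1990: Wed (+1)  1991: Thu (+1)  1992: Sat (+2)
  1993: Sun (+1)  1994: Mon (+1) ✓  1995: Tue (+1)  1996: Thu (+2)  1997: Fri (+1)
  1998: Sat (+1)  1999: Sun (+1)  2000: Tue (+2)  2001: Wed (+1)  … (29 more years) …
  2031: Fri (+1)  2032: Sun (+2)  2033: Mon (+1) ✓  2034: Tue (+1)  2035: Wed (+1)
  2036: Fri (+2)  2037: Sat (+1)  2038: Sun (+1)  2039: Mon (+1) ✓  2040: Wed (+2)
  2041: Thu (+1)  2042: Fri (+1)  2043: Sat (+1)  2044: Mon (+2) ✓
Monday years: 1988, 1994, 2005, 2011, 2016, 2022, 2033, 2039, 2044 — 9 in total.

9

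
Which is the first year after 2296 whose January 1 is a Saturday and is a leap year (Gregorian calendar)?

2316

Jan 1 advances by 2 weekdays after a leap year and by 1 after a common year.
2296: Jan 1 is Wednesday (leap).
2297: Friday
2298: Saturday
2299: Sunday
2300: Monday
2301: Tuesday
2302: Wednesday
2303: Thursday
2304: Friday (leap)
2305: Sunday
2306: Monday
2307: Tuesday
2308: Wednesday (leap)
2309: Friday
2310: Saturday
2311: Sunday
2312: Monday (leap)
2313: Wednesday
2314: Thursday
2315: Friday
2316: Saturday (leap)
2316 begins on a Saturday and is a leap year.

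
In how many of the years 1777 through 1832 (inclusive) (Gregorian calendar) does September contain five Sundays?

16

September has 30 days; it has five Sundays when Sunday falls among the first (month-length − 28) days — i.e. when September 1 is one of Sunday/Saturday.
September 1 by year: 1777:Mon 1778:Tue 1779:Wed 1780:Fri 1781:Sat✓ 1782:Sun✓ 1783:Mon 1784:Wed 1785:Thu 1786:Fri 1787:Sat✓ 1788:Mon 1789:Tue 1790:Wed 1791:Thu …(26 more)… 1818:Tue 1819:Wed 1820:Fri 1821:Sat✓ 1822:Sun✓ 1823:Mon 1824:Wed 1825:Thu 1826:Fri 1827:Sat✓ 1828:Mon 1829:Tue 1830:Wed 1831:Thu 1832:Sat✓
Years with five Sundays: 1781, 1782, 1787, 1792, 1793, 1798, 1799, 1804, 1805, 1810, 1811, 1816, 1821, 1822, 1827, 1832 → 16.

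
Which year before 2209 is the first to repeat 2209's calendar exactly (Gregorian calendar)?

Two years share a calendar iff Jan 1 falls on the same weekday and both are leap or both are common. 2209: Jan 1 is Sunday, common year.
2208: Jan 1 Friday, leap
2207: Jan 1 Thursday, common
2206: Jan 1 Wednesday, common
2205: Jan 1 Tuesday, common
2204: Jan 1 Sunday, leap
2203: Jan 1 Saturday, common
2202: Jan 1 Friday, common
2201: Jan 1 Thursday, common
2200: Jan 1 Wednesday, common
2199: Jan 1 Tuesday, common
2198: Jan 1 Monday, common
2197: Jan 1 Sunday, common
2197 matches on both conditions.

2197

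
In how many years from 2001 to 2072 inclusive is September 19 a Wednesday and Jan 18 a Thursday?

Check each year's weekday for September 19 and Jan 18:
  2001: Wed/Thu ✓  2002: Thu/Fri  2003: Fri/Sat  2004: Sun/Sun  2005: Mon/Tue  2006: Tue/Wed  2007: Wed/Thu ✓  2008: Fri/Fri  2009: Sat/Sun  2010: Sun/Mon  2011: Mon/Tue  2012: Wed/Wed  2013: Thu/Fri  2014: Fri/Sat  …(44 more)…  2059: Fri/Sat  2060: Sun/Sun  2061: Mon/Tue  2062: Tue/Wed  2063: Wed/Thu ✓  2064: Fri/Fri  2065: Sat/Sun  2066: Sun/Mon  2067: Mon/Tue  2068: Wed/Wed  2069: Thu/Fri  2070: Fri/Sat  2071: Sat/Sun  2072: Mon/Mon
Both conditions hold in: 2001, 2007, 2018, 2029, 2035, 2046, 2057, 2063 — 8.

8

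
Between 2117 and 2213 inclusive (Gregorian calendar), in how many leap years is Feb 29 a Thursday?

Leap years in 2117–2213: 23 of them.
Feb 29 weekday advances by 5 (mod 7) from one leap year to the next four years later (or differs when a century non-leap intervenes).
Leap-day weekdays: 2120:Thu✓ 2124:Tue 2128:Sun 2132:Fri 2136:Wed 2140:Mon 2144:Sat 2148:Thu✓ 2152:Tue 2156:Sun 2160:Fri 2164:Wed 2168:Mon 2172:Sat 2176:Thu✓ 2180:Tue 2184:Sun 2188:Fri 2192:Wed 2196:Mon 2204:Wed 2208:Mon 2212:Sat
Thursday: 2120, 2148, 2176 → 3.

3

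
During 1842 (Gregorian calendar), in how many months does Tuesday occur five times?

A month of length L has five Tuesdays iff its first Tuesday is on day ≤ L−28 (so day 1–3 in a 31-day month, 1–2 in a 30-day month, day 1 in a leap February).
Checking each month of 1842: Jan starts Sat (31d); Feb starts Tue (28d); Mar starts Tue (31d) ✓; Apr starts Fri (30d); May starts Sun (31d) ✓; Jun starts Wed (30d); Jul starts Fri (31d); Aug starts Mon (31d) ✓; Sep starts Thu (30d); Oct starts Sat (31d); Nov starts Tue (30d) ✓; Dec starts Thu (31d).
Five-Tuesday months: March, May, August, November → 4.

4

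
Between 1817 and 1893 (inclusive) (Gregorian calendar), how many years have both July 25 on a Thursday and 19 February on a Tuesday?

Check each year's weekday for July 25 and 19 February:
  1817: Fri/Wed  1818: Sat/Thu  1819: Sun/Fri  1820: Tue/Sat  1821: Wed/Mon  1822: Thu/Tue ✓  1823: Fri/Wed  1824: Sun/Thu  1825: Mon/Sat  1826: Tue/Sun  1827: Wed/Mon  1828: Fri/Tue  1829: Sat/Thu  1830: Sun/Fri  …(49 more)…  1880: Sun/Thu  1881: Mon/Sat  1882: Tue/Sun  1883: Wed/Mon  1884: Fri/Tue  1885: Sat/Thu  1886: Sun/Fri  1887: Mon/Sat  1888: Wed/Sun  1889: Thu/Tue ✓  1890: Fri/Wed  1891: Sat/Thu  1892: Mon/Fri  1893: Tue/Sun
Both conditions hold in: 1822, 1833, 1839, 1850, 1861, 1867, 1878, 1889 — 8.

8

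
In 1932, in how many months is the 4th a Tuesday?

1

Check the 4th of each month of 1932: Jan 4: Mon, Feb 4: Thu, Mar 4: Fri, Apr 4: Mon, May 4: Wed, Jun 4: Sat, Jul 4: Mon, Aug 4: Thu, Sep 4: Sun, Oct 4: Tue, Nov 4: Fri, Dec 4: Sun.
Tuesday occurs in October — 1 month.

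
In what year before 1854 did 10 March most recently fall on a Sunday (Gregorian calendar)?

From one year to the next, a fixed date's weekday advances by 1, or by 2 when a Feb 29 lies between the two dates.
1854: March 10 is Friday.
1853: Thursday (−1)
1852: Wednesday (−1)
1851: Monday (−2)
1850: Sunday (−1)
10 March falls on a Sunday in 1850.

1850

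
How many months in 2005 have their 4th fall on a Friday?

Check the 4th of each month of 2005: Jan 4: Tue, Feb 4: Fri, Mar 4: Fri, Apr 4: Mon, May 4: Wed, Jun 4: Sat, Jul 4: Mon, Aug 4: Thu, Sep 4: Sun, Oct 4: Tue, Nov 4: Fri, Dec 4: Sun.
Friday occurs in February, March, November — 3 months.

3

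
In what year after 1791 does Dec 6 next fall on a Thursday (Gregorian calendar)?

From one year to the next, a fixed date's weekday advances by 1, or by 2 when a Feb 29 lies between the two dates.
1791: December 6 is Tuesday.
1792: Thursday (+2)
Dec 6 falls on a Thursday in 1792.

1792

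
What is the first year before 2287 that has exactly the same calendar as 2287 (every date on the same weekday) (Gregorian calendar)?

Two years share a calendar iff Jan 1 falls on the same weekday and both are leap or both are common. 2287: Jan 1 is Saturday, common year.
2286: Jan 1 Friday, common
2285: Jan 1 Thursday, common
2284: Jan 1 Tuesday, leap
2283: Jan 1 Monday, common
2282: Jan 1 Sunday, common
2281: Jan 1 Saturday, common
2281 matches on both conditions.

2281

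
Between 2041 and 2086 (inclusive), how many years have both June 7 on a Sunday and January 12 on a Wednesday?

Check each year's weekday for June 7 and January 12:
  2041: Fri/Sat  2042: Sat/Sun  2043: Sun/Mon  2044: Tue/Tue  2045: Wed/Thu  2046: Thu/Fri  2047: Fri/Sat  2048: Sun/Sun  2049: Mon/Tue  2050: Tue/Wed  2051: Wed/Thu  2052: Fri/Fri  2053: Sat/Sun  2054: Sun/Mon  …(18 more)…  2073: Wed/Thu  2074: Thu/Fri  2075: Fri/Sat  2076: Sun/Sun  2077: Mon/Tue  2078: Tue/Wed  2079: Wed/Thu  2080: Fri/Fri  2081: Sat/Sun  2082: Sun/Mon  2083: Mon/Tue  2084: Wed/Wed  2085: Thu/Fri  2086: Fri/Sat
Both conditions hold in: no year — 0.

0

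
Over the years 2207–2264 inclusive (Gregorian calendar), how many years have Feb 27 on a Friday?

9

Track Feb 27's weekday year by year (advancing +1, or +2 across a Feb 29):
  2207: Fri ✓  2208: Sat (+1)  2209: Mon (+2)  2210: Tue (+1)  2211: Wed (+1)
  2212: Thu (+1)  2213: Sat (+2)  2214: Sun (+1)  2215: Mon (+1)  2216: Tue (+1)
  2217: Thu (+2)  2218: Fri (+1) ✓  2219: Sat (+1)  2220: Sun (+1)  … (30 more years) …
  2251: Thu (+1)  2252: Fri (+1) ✓  2253: Sun (+2)  2254: Mon (+1)  2255: Tue (+1)
  2256: Wed (+1)  2257: Fri (+2) ✓  2258: Sat (+1)  2259: Sun (+1)  2260: Mon (+1)
  2261: Wed (+2)  2262: Thu (+1)  2263: Fri (+1) ✓  2264: Sat (+1)
Friday years: 2207, 2218, 2224, 2229, 2235, 2246, 2252, 2257, 2263 — 9 in total.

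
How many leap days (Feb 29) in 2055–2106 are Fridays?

3

Leap years in 2055–2106: 12 of them.
Feb 29 weekday advances by 5 (mod 7) from one leap year to the next four years later (or differs when a century non-leap intervenes).
Leap-day weekdays: 2056:Tue 2060:Sun 2064:Fri✓ 2068:Wed 2072:Mon 2076:Sat 2080:Thu 2084:Tue 2088:Sun 2092:Fri✓ 2096:Wed 2104:Fri✓
Friday: 2064, 2092, 2104 → 3.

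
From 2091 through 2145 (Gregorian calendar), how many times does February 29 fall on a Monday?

Leap years in 2091–2145: 13 of them.
Feb 29 weekday advances by 5 (mod 7) from one leap year to the next four years later (or differs when a century non-leap intervenes).
Leap-day weekdays: 2092:Fri 2096:Wed 2104:Fri 2108:Wed 2112:Mon✓ 2116:Sat 2120:Thu 2124:Tue 2128:Sun 2132:Fri 2136:Wed 2140:Mon✓ 2144:Sat
Monday: 2112, 2140 → 2.

2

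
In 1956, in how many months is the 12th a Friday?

Check the 12th of each month of 1956: Jan 12: Thu, Feb 12: Sun, Mar 12: Mon, Apr 12: Thu, May 12: Sat, Jun 12: Tue, Jul 12: Thu, Aug 12: Sun, Sep 12: Wed, Oct 12: Fri, Nov 12: Mon, Dec 12: Wed.
Friday occurs in October — 1 month.

1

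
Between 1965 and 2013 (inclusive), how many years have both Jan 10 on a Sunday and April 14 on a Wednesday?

Check each year's weekday for Jan 10 and April 14:
  1965: Sun/Wed ✓  1966: Mon/Thu  1967: Tue/Fri  1968: Wed/Sun  1969: Fri/Mon  1970: Sat/Tue  1971: Sun/Wed ✓  1972: Mon/Fri  1973: Wed/Sat  1974: Thu/Sun  1975: Fri/Mon  1976: Sat/Wed  1977: Mon/Thu  1978: Tue/Fri  …(21 more)…  2000: Mon/Fri  2001: Wed/Sat  2002: Thu/Sun  2003: Fri/Mon  2004: Sat/Wed  2005: Mon/Thu  2006: Tue/Fri  2007: Wed/Sat  2008: Thu/Mon  2009: Sat/Tue  2010: Sun/Wed ✓  2011: Mon/Thu  2012: Tue/Sat  2013: Thu/Sun
Both conditions hold in: 1965, 1971, 1982, 1993, 1999, 2010 — 6.

6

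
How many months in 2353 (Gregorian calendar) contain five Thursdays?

5

A month of length L has five Thursdays iff its first Thursday is on day ≤ L−28 (so day 1–3 in a 31-day month, 1–2 in a 30-day month, day 1 in a leap February).
Checking each month of 2353: Jan starts Thu (31d) ✓; Feb starts Sun (28d); Mar starts Sun (31d); Apr starts Wed (30d) ✓; May starts Fri (31d); Jun starts Mon (30d); Jul starts Wed (31d) ✓; Aug starts Sat (31d); Sep starts Tue (30d); Oct starts Thu (31d) ✓; Nov starts Sun (30d); Dec starts Tue (31d) ✓.
Five-Thursday months: January, April, July, October, December → 5.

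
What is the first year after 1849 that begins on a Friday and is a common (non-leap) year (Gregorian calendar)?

Jan 1 advances by 2 weekdays after a leap year and by 1 after a common year.
1849: Jan 1 is Monday.
1850: Tuesday
1851: Wednesday
1852: Thursday (leap)
1853: Saturday
1854: Sunday
1855: Monday
1856: Tuesday (leap)
1857: Thursday
1858: Friday
1858 begins on a Friday and is a common year.

1858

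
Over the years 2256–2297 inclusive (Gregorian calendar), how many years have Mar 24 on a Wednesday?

Track Mar 24's weekday year by year (advancing +1, or +2 across a Feb 29):
  2256: Mon  2257: Tue (+1)  2258: Wed (+1) ✓  2259: Thu (+1)  2260: Sat (+2)
  2261: Sun (+1)  2262: Mon (+1)  2263: Tue (+1)  2264: Thu (+2)  2265: Fri (+1)
  2266: Sat (+1)  2267: Sun (+1)  2268: Tue (+2)  2269: Wed (+1) ✓  … (14 more years) …
  2284: Mon (+2)  2285: Tue (+1)  2286: Wed (+1) ✓  2287: Thu (+1)  2288: Sat (+2)
  2289: Sun (+1)  2290: Mon (+1)  2291: Tue (+1)  2292: Thu (+2)  2293: Fri (+1)
  2294: Sat (+1)  2295: Sun (+1)  2296: Tue (+2)  2297: Wed (+1) ✓
Wednesday years: 2258, 2269, 2275, 2280, 2286, 2297 — 6 in total.

6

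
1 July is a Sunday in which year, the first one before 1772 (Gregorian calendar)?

From one year to the next, a fixed date's weekday advances by 1, or by 2 when a Feb 29 lies between the two dates.
1772: July 1 is Wednesday.
1771: Monday (−2)
1770: Sunday (−1)
1 July falls on a Sunday in 1770.

1770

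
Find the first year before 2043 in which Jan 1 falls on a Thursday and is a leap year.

2032

Jan 1 advances by 2 weekdays after a leap year and by 1 after a common year.
2043: Jan 1 is Thursday.
2042: Wednesday
2041: Tuesday
2040: Sunday (leap)
2039: Saturday
2038: Friday
2037: Thursday
2036: Tuesday (leap)
2035: Monday
2034: Sunday
2033: Saturday
2032: Thursday (leap)
2032 begins on a Thursday and is a leap year.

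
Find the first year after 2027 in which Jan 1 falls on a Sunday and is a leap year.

Jan 1 advances by 2 weekdays after a leap year and by 1 after a common year.
2027: Jan 1 is Friday.
2028: Saturday (leap)
2029: Monday
2030: Tuesday
2031: Wednesday
2032: Thursday (leap)
2033: Saturday
2034: Sunday
2035: Monday
2036: Tuesday (leap)
2037: Thursday
2038: Friday
2039: Saturday
2040: Sunday (leap)
2040 begins on a Sunday and is a leap year.

2040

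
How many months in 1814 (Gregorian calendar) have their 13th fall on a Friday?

Check the 13th of each month of 1814: Jan 13: Thu, Feb 13: Sun, Mar 13: Sun, Apr 13: Wed, May 13: Fri, Jun 13: Mon, Jul 13: Wed, Aug 13: Sat, Sep 13: Tue, Oct 13: Thu, Nov 13: Sun, Dec 13: Tue.
Friday occurs in May — 1 month.

1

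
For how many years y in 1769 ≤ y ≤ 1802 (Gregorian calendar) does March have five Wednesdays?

March has 31 days; it has five Wednesdays when Wednesday falls among the first (month-length − 28) days — i.e. when March 1 is one of Wednesday/Tuesday/Monday.
March 1 by year: 1769:Wed✓ 1770:Thu 1771:Fri 1772:Sun 1773:Mon✓ 1774:Tue✓ 1775:Wed✓ 1776:Fri 1777:Sat 1778:Sun 1779:Mon✓ 1780:Wed✓ 1781:Thu 1782:Fri 1783:Sat …(4 more)… 1788:Sat 1789:Sun 1790:Mon✓ 1791:Tue✓ 1792:Thu 1793:Fri 1794:Sat 1795:Sun 1796:Tue✓ 1797:Wed✓ 1798:Thu 1799:Fri 1800:Sat 1801:Sun 1802:Mon✓
Years with five Wednesdays: 1769, 1773, 1774, 1775, 1779, 1780, 1784, 1785, 1786, 1790, 1791, 1796, 1797, 1802 → 14.

14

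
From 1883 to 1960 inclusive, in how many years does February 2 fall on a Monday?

11

Track February 2's weekday year by year (advancing +1, or +2 across a Feb 29):
  1883: Fri  1884: Sat (+1)  1885: Mon (+2) ✓  1886: Tue (+1)  1887: Wed (+1)
  1888: Thu (+1)  1889: Sat (+2)  1890: Sun (+1)  1891: Mon (+1) ✓  1892: Tue (+1)
  1893: Thu (+2)  1894: Fri (+1)  1895: Sat (+1)  1896: Sun (+1)  … (50 more years) …
  1947: Sun (+1)  1948: Mon (+1) ✓  1949: Wed (+2)  1950: Thu (+1)  1951: Fri (+1)
  1952: Sat (+1)  1953: Mon (+2) ✓  1954: Tue (+1)  1955: Wed (+1)  1956: Thu (+1)
  1957: Sat (+2)  1958: Sun (+1)  1959: Mon (+1) ✓  1960: Tue (+1)
Monday years: 1885, 1891, 1903, 1914, 1920, 1925, 1931, 1942, 1948, 1953, 1959 — 11 in total.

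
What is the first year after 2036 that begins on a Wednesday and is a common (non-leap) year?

Jan 1 advances by 2 weekdays after a leap year and by 1 after a common year.
2036: Jan 1 is Tuesday (leap).
2037: Thursday
2038: Friday
2039: Saturday
2040: Sunday (leap)
2041: Tuesday
2042: Wednesday
2042 begins on a Wednesday and is a common year.

2042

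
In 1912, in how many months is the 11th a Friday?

1

Check the 11th of each month of 1912: Jan 11: Thu, Feb 11: Sun, Mar 11: Mon, Apr 11: Thu, May 11: Sat, Jun 11: Tue, Jul 11: Thu, Aug 11: Sun, Sep 11: Wed, Oct 11: Fri, Nov 11: Mon, Dec 11: Wed.
Friday occurs in October — 1 month.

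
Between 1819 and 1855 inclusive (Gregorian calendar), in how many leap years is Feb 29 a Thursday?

1

Leap years in 1819–1855: 9 of them.
Feb 29 weekday advances by 5 (mod 7) from one leap year to the next four years later (or differs when a century non-leap intervenes).
Leap-day weekdays: 1820:Tue 1824:Sun 1828:Fri 1832:Wed 1836:Mon 1840:Sat 1844:Thu✓ 1848:Tue 1852:Sun
Thursday: 1844 → 1.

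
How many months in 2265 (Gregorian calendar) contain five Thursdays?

A month of length L has five Thursdays iff its first Thursday is on day ≤ L−28 (so day 1–3 in a 31-day month, 1–2 in a 30-day month, day 1 in a leap February).
Checking each month of 2265: Jan starts Sun (31d); Feb starts Wed (28d); Mar starts Wed (31d) ✓; Apr starts Sat (30d); May starts Mon (31d); Jun starts Thu (30d) ✓; Jul starts Sat (31d); Aug starts Tue (31d) ✓; Sep starts Fri (30d); Oct starts Sun (31d); Nov starts Wed (30d) ✓; Dec starts Fri (31d).
Five-Thursday months: March, June, August, November → 4.

4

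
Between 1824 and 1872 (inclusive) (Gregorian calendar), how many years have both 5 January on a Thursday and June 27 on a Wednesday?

Check each year's weekday for 5 January and June 27:
  1824: Mon/Sun  1825: Wed/Mon  1826: Thu/Tue  1827: Fri/Wed  1828: Sat/Fri  1829: Mon/Sat  1830: Tue/Sun  1831: Wed/Mon  1832: Thu/Wed ✓  1833: Sat/Thu  1834: Sun/Fri  1835: Mon/Sat  1836: Tue/Mon  1837: Thu/Tue  …(21 more)…  1859: Wed/Mon  1860: Thu/Wed ✓  1861: Sat/Thu  1862: Sun/Fri  1863: Mon/Sat  1864: Tue/Mon  1865: Thu/Tue  1866: Fri/Wed  1867: Sat/Thu  1868: Sun/Sat  1869: Tue/Sun  1870: Wed/Mon  1871: Thu/Tue  1872: Fri/Thu
Both conditions hold in: 1832, 1860 — 2.

2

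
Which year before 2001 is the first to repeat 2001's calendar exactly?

Two years share a calendar iff Jan 1 falls on the same weekday and both are leap or both are common. 2001: Jan 1 is Monday, common year.
2000: Jan 1 Saturday, leap
1999: Jan 1 Friday, common
1998: Jan 1 Thursday, common
1997: Jan 1 Wednesday, common
1996: Jan 1 Monday, leap
1995: Jan 1 Sunday, common
1994: Jan 1 Saturday, common
1993: Jan 1 Friday, common
1992: Jan 1 Wednesday, leap
1991: Jan 1 Tuesday, common
1990: Jan 1 Monday, common
1990 matches on both conditions.

1990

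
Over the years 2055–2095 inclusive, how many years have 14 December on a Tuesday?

Track 14 December's weekday year by year (advancing +1, or +2 across a Feb 29):
  2055: Tue ✓  2056: Thu (+2)  2057: Fri (+1)  2058: Sat (+1)  2059: Sun (+1)
  2060: Tue (+2) ✓  2061: Wed (+1)  2062: Thu (+1)  2063: Fri (+1)  2064: Sun (+2)
  2065: Mon (+1)  2066: Tue (+1) ✓  2067: Wed (+1)  2068: Fri (+2)  … (13 more years) …
  2082: Mon (+1)  2083: Tue (+1) ✓  2084: Thu (+2)  2085: Fri (+1)  2086: Sat (+1)
  2087: Sun (+1)  2088: Tue (+2) ✓  2089: Wed (+1)  2090: Thu (+1)  2091: Fri (+1)
  2092: Sun (+2)  2093: Mon (+1)  2094: Tue (+1) ✓  2095: Wed (+1)
Tuesday years: 2055, 2060, 2066, 2077, 2083, 2088, 2094 — 7 in total.

7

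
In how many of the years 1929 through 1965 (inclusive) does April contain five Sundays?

April has 30 days; it has five Sundays when Sunday falls among the first (month-length − 28) days — i.e. when April 1 is one of Sunday/Saturday.
April 1 by year: 1929:Mon 1930:Tue 1931:Wed 1932:Fri 1933:Sat✓ 1934:Sun✓ 1935:Mon 1936:Wed 1937:Thu 1938:Fri 1939:Sat✓ 1940:Mon 1941:Tue 1942:Wed 1943:Thu …(7 more)… 1951:Sun✓ 1952:Tue 1953:Wed 1954:Thu 1955:Fri 1956:Sun✓ 1957:Mon 1958:Tue 1959:Wed 1960:Fri 1961:Sat✓ 1962:Sun✓ 1963:Mon 1964:Wed 1965:Thu
Years with five Sundays: 1933, 1934, 1939, 1944, 1945, 1950, 1951, 1956, 1961, 1962 → 10.

10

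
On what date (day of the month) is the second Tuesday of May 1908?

12

May 1, 1908 is a Friday, so the first Tuesday is the 5th.
The second Tuesday is 5 + 7 = 12.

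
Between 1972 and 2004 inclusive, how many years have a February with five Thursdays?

February has 28 days (29 in leap years); it has five Thursdays when Thursday falls among the first (month-length − 28) days — i.e. when February 1 is Thursday in a leap year (never in a common year).
February 1 by year: 1972:Tue 1973:Thu 1974:Fri 1975:Sat 1976:Sun 1977:Tue 1978:Wed 1979:Thu 1980:Fri 1981:Sun 1982:Mon 1983:Tue 1984:Wed 1985:Fri 1986:Sat …(3 more)… 1990:Thu 1991:Fri 1992:Sat 1993:Mon 1994:Tue 1995:Wed 1996:Thu✓ 1997:Sat 1998:Sun 1999:Mon 2000:Tue 2001:Thu 2002:Fri 2003:Sat 2004:Sun
Years with five Thursdays: 1996 → 1.

1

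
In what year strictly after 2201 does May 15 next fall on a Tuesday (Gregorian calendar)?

2204

From one year to the next, a fixed date's weekday advances by 1, or by 2 when a Feb 29 lies between the two dates.
2201: May 15 is Friday.
2202: Saturday (+1)
2203: Sunday (+1)
2204: Tuesday (+2)
May 15 falls on a Tuesday in 2204.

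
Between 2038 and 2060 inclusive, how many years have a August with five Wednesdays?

9

August has 31 days; it has five Wednesdays when Wednesday falls among the first (month-length − 28) days — i.e. when August 1 is one of Wednesday/Tuesday/Monday.
August 1 by year: 2038:Sun 2039:Mon✓ 2040:Wed✓ 2041:Thu 2042:Fri 2043:Sat 2044:Mon✓ 2045:Tue✓ 2046:Wed✓ 2047:Thu 2048:Sat 2049:Sun 2050:Mon✓ 2051:Tue✓ 2052:Thu 2053:Fri 2054:Sat 2055:Sun 2056:Tue✓ 2057:Wed✓ 2058:Thu 2059:Fri 2060:Sun
Years with five Wednesdays: 2039, 2040, 2044, 2045, 2046, 2050, 2051, 2056, 2057 → 9.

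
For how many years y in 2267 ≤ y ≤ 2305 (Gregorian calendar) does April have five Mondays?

April has 30 days; it has five Mondays when Monday falls among the first (month-length − 28) days — i.e. when April 1 is one of Monday/Sunday.
April 1 by year: 2267:Mon✓ 2268:Wed 2269:Thu 2270:Fri 2271:Sat 2272:Mon✓ 2273:Tue 2274:Wed 2275:Thu 2276:Sat 2277:Sun✓ 2278:Mon✓ 2279:Tue 2280:Thu 2281:Fri …(9 more)… 2291:Wed 2292:Fri 2293:Sat 2294:Sun✓ 2295:Mon✓ 2296:Wed 2297:Thu 2298:Fri 2299:Sat 2300:Sun✓ 2301:Mon✓ 2302:Tue 2303:Wed 2304:Fri 2305:Sat
Years with five Mondays: 2267, 2272, 2277, 2278, 2283, 2288, 2289, 2294, 2295, 2300, 2301 → 11.

11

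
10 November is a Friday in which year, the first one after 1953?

1961

From one year to the next, a fixed date's weekday advances by 1, or by 2 when a Feb 29 lies between the two dates.
1953: November 10 is Tuesday.
1954: Wednesday (+1)
1955: Thursday (+1)
1956: Saturday (+2)
1957: Sunday (+1)
1958: Monday (+1)
1959: Tuesday (+1)
1960: Thursday (+2)
1961: Friday (+1)
10 November falls on a Friday in 1961.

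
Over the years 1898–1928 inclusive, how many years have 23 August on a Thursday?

Track 23 August's weekday year by year (advancing +1, or +2 across a Feb 29):
  1898: Tue  1899: Wed (+1)  1900: Thu (+1) ✓  1901: Fri (+1)  1902: Sat (+1)
  1903: Sun (+1)  1904: Tue (+2)  1905: Wed (+1)  1906: Thu (+1) ✓  1907: Fri (+1)
  1908: Sun (+2)  1909: Mon (+1)  1910: Tue (+1)  1911: Wed (+1)  … (3 more years) …
  1915: Mon (+1)  1916: Wed (+2)  1917: Thu (+1) ✓  1918: Fri (+1)  1919: Sat (+1)
  1920: Mon (+2)  1921: Tue (+1)  1922: Wed (+1)  1923: Thu (+1) ✓  1924: Sat (+2)
  1925: Sun (+1)  1926: Mon (+1)  1927: Tue (+1)  1928: Thu (+2) ✓
Thursday years: 1900, 1906, 1917, 1923, 1928 — 5 in total.

5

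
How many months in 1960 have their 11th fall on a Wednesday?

Check the 11th of each month of 1960: Jan 11: Mon, Feb 11: Thu, Mar 11: Fri, Apr 11: Mon, May 11: Wed, Jun 11: Sat, Jul 11: Mon, Aug 11: Thu, Sep 11: Sun, Oct 11: Tue, Nov 11: Fri, Dec 11: Sun.
Wednesday occurs in May — 1 month.

1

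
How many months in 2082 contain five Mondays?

A month of length L has five Mondays iff its first Monday is on day ≤ L−28 (so day 1–3 in a 31-day month, 1–2 in a 30-day month, day 1 in a leap February).
Checking each month of 2082: Jan starts Thu (31d); Feb starts Sun (28d); Mar starts Sun (31d) ✓; Apr starts Wed (30d); May starts Fri (31d); Jun starts Mon (30d) ✓; Jul starts Wed (31d); Aug starts Sat (31d) ✓; Sep starts Tue (30d); Oct starts Thu (31d); Nov starts Sun (30d) ✓; Dec starts Tue (31d).
Five-Monday months: March, June, August, November → 4.

4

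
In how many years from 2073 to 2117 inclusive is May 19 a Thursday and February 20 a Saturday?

Check each year's weekday for May 19 and February 20:
  2073: Fri/Mon  2074: Sat/Tue  2075: Sun/Wed  2076: Tue/Thu  2077: Wed/Sat  2078: Thu/Sun  2079: Fri/Mon  2080: Sun/Tue  2081: Mon/Thu  2082: Tue/Fri  2083: Wed/Sat  2084: Fri/Sun  2085: Sat/Tue  2086: Sun/Wed  …(17 more)…  2104: Mon/Wed  2105: Tue/Fri  2106: Wed/Sat  2107: Thu/Sun  2108: Sat/Mon  2109: Sun/Wed  2110: Mon/Thu  2111: Tue/Fri  2112: Thu/Sat ✓  2113: Fri/Mon  2114: Sat/Tue  2115: Sun/Wed  2116: Tue/Thu  2117: Wed/Sat
Both conditions hold in: 2112 — 1.

1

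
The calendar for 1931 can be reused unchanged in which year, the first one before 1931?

1925

Two years share a calendar iff Jan 1 falls on the same weekday and both are leap or both are common. 1931: Jan 1 is Thursday, common year.
1930: Jan 1 Wednesday, common
1929: Jan 1 Tuesday, common
1928: Jan 1 Sunday, leap
1927: Jan 1 Saturday, common
1926: Jan 1 Friday, common
1925: Jan 1 Thursday, common
1925 matches on both conditions.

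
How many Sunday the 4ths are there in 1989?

Check the 4th of each month of 1989: Jan 4: Wed, Feb 4: Sat, Mar 4: Sat, Apr 4: Tue, May 4: Thu, Jun 4: Sun, Jul 4: Tue, Aug 4: Fri, Sep 4: Mon, Oct 4: Wed, Nov 4: Sat, Dec 4: Mon.
Sunday occurs in June — 1 month.

1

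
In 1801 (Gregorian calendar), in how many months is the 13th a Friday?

3

Check the 13th of each month of 1801: Jan 13: Tue, Feb 13: Fri, Mar 13: Fri, Apr 13: Mon, May 13: Wed, Jun 13: Sat, Jul 13: Mon, Aug 13: Thu, Sep 13: Sun, Oct 13: Tue, Nov 13: Fri, Dec 13: Sun.
Friday occurs in February, March, November — 3 months.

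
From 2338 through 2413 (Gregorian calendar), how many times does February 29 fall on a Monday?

2

Leap years in 2338–2413: 19 of them.
Feb 29 weekday advances by 5 (mod 7) from one leap year to the next four years later (or differs when a century non-leap intervenes).
Leap-day weekdays: 2340:Thu 2344:Tue 2348:Sun 2352:Fri 2356:Wed 2360:Mon✓ 2364:Sat 2368:Thu 2372:Tue 2376:Sun 2380:Fri 2384:Wed 2388:Mon✓ 2392:Sat 2396:Thu 2400:Tue 2404:Sun 2408:Fri 2412:Wed
Monday: 2360, 2388 → 2.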